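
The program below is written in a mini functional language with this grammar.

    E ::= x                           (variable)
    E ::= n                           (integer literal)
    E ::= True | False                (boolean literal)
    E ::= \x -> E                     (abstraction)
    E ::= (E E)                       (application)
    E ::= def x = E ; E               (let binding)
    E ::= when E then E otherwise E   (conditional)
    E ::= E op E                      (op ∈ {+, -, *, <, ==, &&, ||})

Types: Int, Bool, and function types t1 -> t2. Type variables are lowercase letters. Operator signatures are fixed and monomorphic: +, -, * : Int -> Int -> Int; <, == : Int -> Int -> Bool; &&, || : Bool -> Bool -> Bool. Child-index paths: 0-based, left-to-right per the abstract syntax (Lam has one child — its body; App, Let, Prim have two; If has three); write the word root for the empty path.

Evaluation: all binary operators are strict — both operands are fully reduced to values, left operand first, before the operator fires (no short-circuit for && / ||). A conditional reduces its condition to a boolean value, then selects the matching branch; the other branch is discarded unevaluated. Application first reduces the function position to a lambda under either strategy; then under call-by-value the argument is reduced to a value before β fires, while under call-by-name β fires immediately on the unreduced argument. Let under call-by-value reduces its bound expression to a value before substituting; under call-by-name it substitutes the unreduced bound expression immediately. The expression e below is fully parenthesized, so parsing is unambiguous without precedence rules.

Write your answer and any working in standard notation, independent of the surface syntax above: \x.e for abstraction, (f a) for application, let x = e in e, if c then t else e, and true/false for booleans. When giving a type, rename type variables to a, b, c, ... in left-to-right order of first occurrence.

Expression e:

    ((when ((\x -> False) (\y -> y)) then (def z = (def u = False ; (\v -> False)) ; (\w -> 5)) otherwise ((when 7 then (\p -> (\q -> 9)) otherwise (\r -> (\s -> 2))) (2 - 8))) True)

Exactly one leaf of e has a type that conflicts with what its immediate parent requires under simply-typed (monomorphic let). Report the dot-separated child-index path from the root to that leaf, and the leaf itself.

Answer: 0.2.0.0 : 7

Working:
\x._ : a -> Bool
y : b
\y._ : b -> b
  unify a -> Bool ~ (b -> b) -> c
  unify a ~ b -> b
  unify Bool ~ c
_ _ : Bool
  unify Bool ~ Bool
let u : Bool
\v._ : d -> Bool
let z : d -> Bool
\w._ : e -> Int
  unify Int ~ Bool
  FAIL: mismatch Int ~ Bool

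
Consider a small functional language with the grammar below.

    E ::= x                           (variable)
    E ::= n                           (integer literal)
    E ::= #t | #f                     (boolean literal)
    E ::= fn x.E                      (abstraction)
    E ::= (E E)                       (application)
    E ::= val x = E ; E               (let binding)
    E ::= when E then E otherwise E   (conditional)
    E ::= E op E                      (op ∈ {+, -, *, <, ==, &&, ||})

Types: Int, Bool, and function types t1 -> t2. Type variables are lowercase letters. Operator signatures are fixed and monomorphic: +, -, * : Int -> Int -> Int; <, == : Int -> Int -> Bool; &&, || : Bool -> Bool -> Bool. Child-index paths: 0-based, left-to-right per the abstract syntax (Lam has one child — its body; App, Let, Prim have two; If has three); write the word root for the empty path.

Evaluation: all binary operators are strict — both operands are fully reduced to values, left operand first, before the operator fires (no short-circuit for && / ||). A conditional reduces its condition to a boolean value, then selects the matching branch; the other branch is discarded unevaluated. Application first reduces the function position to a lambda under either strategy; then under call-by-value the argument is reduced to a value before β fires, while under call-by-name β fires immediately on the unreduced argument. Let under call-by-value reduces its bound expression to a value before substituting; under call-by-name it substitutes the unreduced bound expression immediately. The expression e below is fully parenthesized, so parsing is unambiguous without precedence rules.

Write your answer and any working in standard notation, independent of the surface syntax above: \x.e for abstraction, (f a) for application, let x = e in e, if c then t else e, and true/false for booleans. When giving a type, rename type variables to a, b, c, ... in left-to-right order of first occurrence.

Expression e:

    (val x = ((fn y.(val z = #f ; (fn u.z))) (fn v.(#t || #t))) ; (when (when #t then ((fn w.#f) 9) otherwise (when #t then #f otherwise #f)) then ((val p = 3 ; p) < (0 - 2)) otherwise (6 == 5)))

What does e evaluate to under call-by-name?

Answer: false

Working:
step 0: (let x = ((\y.(let z = false in (\u.z))) (\v.(true || true))) in (if (if true then ((\w.false) 9) else (if true then false else false)) then ((let p = 3 in p) < (0 - 2)) else (6 == 5)))
step 1: [let@root] (if (if true then ((\w.false) 9) else (if true then false else false)) then ((let p = 3 in p) < (0 - 2)) else (6 == 5))
step 2: [if@0] (if ((\w.false) 9) then ((let p = 3 in p) < (0 - 2)) else (6 == 5))
step 3: [beta@0] (if false then ((let p = 3 in p) < (0 - 2)) else (6 == 5))
step 4: [if@root] (6 == 5)
step 5: [delta@root] false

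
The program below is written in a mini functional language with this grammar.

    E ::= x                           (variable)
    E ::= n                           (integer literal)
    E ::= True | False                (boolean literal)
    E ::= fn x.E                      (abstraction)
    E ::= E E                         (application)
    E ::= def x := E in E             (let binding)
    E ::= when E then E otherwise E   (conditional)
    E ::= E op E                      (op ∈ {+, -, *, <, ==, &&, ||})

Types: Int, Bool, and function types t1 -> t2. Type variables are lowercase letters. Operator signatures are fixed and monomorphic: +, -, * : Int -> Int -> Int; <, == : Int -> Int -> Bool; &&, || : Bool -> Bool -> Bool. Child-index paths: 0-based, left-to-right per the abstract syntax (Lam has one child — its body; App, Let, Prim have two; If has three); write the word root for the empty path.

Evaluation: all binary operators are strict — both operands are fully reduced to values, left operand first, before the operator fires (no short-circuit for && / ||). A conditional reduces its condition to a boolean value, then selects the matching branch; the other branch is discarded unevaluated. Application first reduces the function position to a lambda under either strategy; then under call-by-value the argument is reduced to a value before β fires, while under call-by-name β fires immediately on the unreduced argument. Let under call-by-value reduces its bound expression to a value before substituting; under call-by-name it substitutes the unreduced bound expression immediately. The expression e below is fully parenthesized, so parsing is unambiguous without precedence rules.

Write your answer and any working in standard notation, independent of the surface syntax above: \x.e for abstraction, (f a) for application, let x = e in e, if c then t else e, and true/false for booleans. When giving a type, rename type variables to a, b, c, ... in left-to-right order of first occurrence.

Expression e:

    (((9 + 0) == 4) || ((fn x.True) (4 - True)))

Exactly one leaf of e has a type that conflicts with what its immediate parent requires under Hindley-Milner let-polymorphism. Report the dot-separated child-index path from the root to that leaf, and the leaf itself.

Working:
  unify Int ~ Int
  unify Int ~ Int
  unify Int ~ Int
  unify Int ~ Int
  unify Bool ~ Bool
\x._ : a -> Bool
  unify Int ~ Int
  unify Bool ~ Int
  FAIL: mismatch Bool ~ Int

Answer: 1.1.1 : true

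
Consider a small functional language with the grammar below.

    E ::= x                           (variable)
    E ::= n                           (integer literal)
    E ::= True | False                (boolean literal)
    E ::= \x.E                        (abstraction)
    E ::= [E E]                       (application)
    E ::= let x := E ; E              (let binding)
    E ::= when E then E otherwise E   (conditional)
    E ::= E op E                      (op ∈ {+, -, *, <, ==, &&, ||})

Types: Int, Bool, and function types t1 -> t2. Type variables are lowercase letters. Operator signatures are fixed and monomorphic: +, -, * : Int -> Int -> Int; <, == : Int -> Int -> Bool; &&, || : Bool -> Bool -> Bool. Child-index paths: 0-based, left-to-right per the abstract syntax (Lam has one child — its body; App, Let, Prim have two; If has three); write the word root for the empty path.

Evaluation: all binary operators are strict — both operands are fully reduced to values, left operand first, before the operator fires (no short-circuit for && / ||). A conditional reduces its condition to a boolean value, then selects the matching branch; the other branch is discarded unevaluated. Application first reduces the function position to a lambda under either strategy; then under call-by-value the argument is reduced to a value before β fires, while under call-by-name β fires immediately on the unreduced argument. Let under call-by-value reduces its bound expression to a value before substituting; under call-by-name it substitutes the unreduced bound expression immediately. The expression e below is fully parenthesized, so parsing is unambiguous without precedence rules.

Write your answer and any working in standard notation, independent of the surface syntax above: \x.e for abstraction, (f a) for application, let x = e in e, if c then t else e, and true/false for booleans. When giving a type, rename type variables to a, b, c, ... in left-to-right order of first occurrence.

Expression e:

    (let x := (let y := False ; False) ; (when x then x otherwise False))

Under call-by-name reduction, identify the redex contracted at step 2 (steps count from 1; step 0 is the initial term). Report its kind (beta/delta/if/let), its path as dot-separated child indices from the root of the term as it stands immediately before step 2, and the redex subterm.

Answer: let at 0 : (let y = false in false)

Derivation:
step 0: (let x = (let y = false in false) in (if x then x else false))
step 1: [let@root] (if (let y = false in false) then (let y = false in false) else false)
step 2: [let@0] (if false then (let y = false in false) else false)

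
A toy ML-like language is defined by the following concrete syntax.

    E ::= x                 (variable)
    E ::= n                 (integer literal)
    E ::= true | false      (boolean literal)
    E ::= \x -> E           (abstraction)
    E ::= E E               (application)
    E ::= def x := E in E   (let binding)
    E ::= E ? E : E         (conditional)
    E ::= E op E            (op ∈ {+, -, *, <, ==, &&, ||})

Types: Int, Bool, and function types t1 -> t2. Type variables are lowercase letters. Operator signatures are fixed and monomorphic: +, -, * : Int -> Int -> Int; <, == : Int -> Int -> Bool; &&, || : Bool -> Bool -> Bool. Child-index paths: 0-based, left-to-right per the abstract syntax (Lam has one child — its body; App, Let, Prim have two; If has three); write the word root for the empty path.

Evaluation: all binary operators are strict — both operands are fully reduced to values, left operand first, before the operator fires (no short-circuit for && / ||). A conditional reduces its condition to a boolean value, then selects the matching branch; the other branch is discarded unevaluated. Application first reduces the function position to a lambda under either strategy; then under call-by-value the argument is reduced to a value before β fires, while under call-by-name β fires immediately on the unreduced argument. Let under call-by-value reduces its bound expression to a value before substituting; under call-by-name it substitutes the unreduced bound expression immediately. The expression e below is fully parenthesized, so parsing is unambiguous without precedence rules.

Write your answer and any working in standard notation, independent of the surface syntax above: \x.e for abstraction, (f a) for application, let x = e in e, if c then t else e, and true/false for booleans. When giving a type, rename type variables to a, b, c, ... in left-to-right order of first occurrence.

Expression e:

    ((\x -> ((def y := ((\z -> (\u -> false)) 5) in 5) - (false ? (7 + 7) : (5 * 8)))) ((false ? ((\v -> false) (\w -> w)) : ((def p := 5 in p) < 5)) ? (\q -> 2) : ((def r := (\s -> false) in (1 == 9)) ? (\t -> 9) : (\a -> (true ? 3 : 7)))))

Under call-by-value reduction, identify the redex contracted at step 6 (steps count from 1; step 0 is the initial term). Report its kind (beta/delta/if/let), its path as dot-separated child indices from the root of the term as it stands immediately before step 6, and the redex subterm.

Answer: delta at 1.0 : (1 == 9)

Trace:
step 0: ((\x.((let y = ((\z.(\u.false)) 5) in 5) - (if false then (7 + 7) else (5 * 8)))) (if (if false then ((\v.false) (\w.w)) else ((let p = 5 in p) < 5)) then (\q.2) else (if (let r = (\s.false) in (1 == 9)) then (\t.9) else (\a.(if true then 3 else 7)))))
step 1: [if@1.0] ((\x.((let y = ((\z.(\u.false)) 5) in 5) - (if false then (7 + 7) else (5 * 8)))) (if ((let p = 5 in p) < 5) then (\q.2) else (if (let r = (\s.false) in (1 == 9)) then (\t.9) else (\a.(if true then 3 else 7)))))
step 2: [let@1.0.0] ((\x.((let y = ((\z.(\u.false)) 5) in 5) - (if false then (7 + 7) else (5 * 8)))) (if (5 < 5) then (\q.2) else (if (let r = (\s.false) in (1 == 9)) then (\t.9) else (\a.(if true then 3 else 7)))))
step 3: [delta@1.0] ((\x.((let y = ((\z.(\u.false)) 5) in 5) - (if false then (7 + 7) else (5 * 8)))) (if false then (\q.2) else (if (let r = (\s.false) in (1 == 9)) then (\t.9) else (\a.(if true then 3 else 7)))))
step 4: [if@1] ((\x.((let y = ((\z.(\u.false)) 5) in 5) - (if false then (7 + 7) else (5 * 8)))) (if (let r = (\s.false) in (1 == 9)) then (\t.9) else (\a.(if true then 3 else 7))))
step 5: [let@1.0] ((\x.((let y = ((\z.(\u.false)) 5) in 5) - (if false then (7 + 7) else (5 * 8)))) (if (1 == 9) then (\t.9) else (\a.(if true then 3 else 7))))
step 6: [delta@1.0] ((\x.((let y = ((\z.(\u.false)) 5) in 5) - (if false then (7 + 7) else (5 * 8)))) (if false then (\t.9) else (\a.(if true then 3 else 7))))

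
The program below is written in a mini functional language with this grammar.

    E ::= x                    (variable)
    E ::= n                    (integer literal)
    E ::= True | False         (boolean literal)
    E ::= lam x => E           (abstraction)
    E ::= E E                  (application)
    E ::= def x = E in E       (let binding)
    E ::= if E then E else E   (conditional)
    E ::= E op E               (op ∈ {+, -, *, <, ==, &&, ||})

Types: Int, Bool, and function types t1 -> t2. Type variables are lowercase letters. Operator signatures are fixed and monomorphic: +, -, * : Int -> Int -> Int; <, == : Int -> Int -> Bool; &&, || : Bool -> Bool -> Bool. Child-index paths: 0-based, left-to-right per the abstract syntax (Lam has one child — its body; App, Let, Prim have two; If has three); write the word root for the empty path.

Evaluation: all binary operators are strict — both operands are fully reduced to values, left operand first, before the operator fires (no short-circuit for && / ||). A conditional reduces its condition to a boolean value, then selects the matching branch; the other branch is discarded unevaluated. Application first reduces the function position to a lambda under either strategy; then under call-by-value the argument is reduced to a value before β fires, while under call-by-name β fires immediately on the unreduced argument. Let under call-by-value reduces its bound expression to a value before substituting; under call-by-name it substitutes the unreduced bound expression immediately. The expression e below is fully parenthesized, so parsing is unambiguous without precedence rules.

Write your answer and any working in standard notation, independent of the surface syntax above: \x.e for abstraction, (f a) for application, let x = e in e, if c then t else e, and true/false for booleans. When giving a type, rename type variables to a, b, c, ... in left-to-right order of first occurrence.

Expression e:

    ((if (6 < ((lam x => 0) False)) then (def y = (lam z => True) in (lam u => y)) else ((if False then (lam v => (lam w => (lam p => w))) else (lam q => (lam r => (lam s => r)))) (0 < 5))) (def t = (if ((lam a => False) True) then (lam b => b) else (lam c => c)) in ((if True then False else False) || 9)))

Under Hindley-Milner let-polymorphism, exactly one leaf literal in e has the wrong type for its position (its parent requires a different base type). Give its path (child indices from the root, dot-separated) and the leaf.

Answer: 1.1.1 : 9

Working:
  unify Int ~ Int
\x._ : a -> Int
  unify a -> Int ~ Bool -> b
  unify a ~ Bool
  unify Int ~ b
_ _ : Int
  unify Int ~ Int
  unify Bool ~ Bool
\z._ : c -> Bool
let y : forall. c -> Bool
y : e -> Bool
\u._ : d -> e -> Bool
  unify Bool ~ Bool
w : g
\p._ : h -> g
\w._ : g -> h -> g
\v._ : f -> g -> h -> g
r : j
\s._ : k -> j
\r._ : j -> k -> j
\q._ : i -> j -> k -> j
  unify f -> g -> h -> g ~ i -> j -> k -> j
  unify f ~ i
  unify g -> h -> g ~ j -> k -> j
  unify g ~ j
  unify h -> j ~ k -> j
  unify h ~ k
  unify j ~ j
  unify Int ~ Int
  unify Int ~ Int
  unify i -> j -> k -> j ~ Bool -> l
  unify i ~ Bool
  unify j -> k -> j ~ l
_ _ : j -> k -> j
  unify d -> e -> Bool ~ j -> k -> j
  unify d ~ j
  unify e -> Bool ~ k -> j
  unify e ~ k
  unify Bool ~ j
\a._ : m -> Bool
  unify m -> Bool ~ Bool -> n
  unify m ~ Bool
  unify Bool ~ n
_ _ : Bool
  unify Bool ~ Bool
b : o
\b._ : o -> o
c : p
\c._ : p -> p
  unify o -> o ~ p -> p
  unify o ~ p
  unify p ~ p
let t : forall. p -> p
  unify Bool ~ Bool
  unify Bool ~ Bool
  unify Bool ~ Bool
  unify Int ~ Bool
  FAIL: mismatch Int ~ Bool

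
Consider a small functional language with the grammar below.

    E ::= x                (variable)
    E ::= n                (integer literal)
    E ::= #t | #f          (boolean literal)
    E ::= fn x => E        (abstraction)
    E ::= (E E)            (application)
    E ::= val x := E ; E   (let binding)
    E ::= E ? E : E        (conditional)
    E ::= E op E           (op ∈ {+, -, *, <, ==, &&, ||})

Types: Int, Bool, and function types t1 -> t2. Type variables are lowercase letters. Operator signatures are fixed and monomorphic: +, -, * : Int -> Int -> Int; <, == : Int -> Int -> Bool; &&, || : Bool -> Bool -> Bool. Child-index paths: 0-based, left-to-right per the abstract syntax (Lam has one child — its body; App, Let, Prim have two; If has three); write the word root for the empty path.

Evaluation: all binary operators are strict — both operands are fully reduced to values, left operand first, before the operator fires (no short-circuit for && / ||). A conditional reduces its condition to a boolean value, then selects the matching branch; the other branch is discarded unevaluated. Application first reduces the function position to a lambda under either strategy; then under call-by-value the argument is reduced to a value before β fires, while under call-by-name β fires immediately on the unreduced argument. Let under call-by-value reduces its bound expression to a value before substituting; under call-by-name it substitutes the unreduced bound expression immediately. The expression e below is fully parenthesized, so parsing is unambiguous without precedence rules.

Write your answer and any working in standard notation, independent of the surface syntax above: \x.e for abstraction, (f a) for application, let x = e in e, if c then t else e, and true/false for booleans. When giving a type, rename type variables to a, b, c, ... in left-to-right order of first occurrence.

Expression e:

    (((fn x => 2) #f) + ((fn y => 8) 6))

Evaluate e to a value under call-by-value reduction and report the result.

Trace:
step 0: (((\x.2) false) + ((\y.8) 6))
step 1: [beta@0] (2 + ((\y.8) 6))
step 2: [beta@1] (2 + 8)
step 3: [delta@root] 10

Answer: 10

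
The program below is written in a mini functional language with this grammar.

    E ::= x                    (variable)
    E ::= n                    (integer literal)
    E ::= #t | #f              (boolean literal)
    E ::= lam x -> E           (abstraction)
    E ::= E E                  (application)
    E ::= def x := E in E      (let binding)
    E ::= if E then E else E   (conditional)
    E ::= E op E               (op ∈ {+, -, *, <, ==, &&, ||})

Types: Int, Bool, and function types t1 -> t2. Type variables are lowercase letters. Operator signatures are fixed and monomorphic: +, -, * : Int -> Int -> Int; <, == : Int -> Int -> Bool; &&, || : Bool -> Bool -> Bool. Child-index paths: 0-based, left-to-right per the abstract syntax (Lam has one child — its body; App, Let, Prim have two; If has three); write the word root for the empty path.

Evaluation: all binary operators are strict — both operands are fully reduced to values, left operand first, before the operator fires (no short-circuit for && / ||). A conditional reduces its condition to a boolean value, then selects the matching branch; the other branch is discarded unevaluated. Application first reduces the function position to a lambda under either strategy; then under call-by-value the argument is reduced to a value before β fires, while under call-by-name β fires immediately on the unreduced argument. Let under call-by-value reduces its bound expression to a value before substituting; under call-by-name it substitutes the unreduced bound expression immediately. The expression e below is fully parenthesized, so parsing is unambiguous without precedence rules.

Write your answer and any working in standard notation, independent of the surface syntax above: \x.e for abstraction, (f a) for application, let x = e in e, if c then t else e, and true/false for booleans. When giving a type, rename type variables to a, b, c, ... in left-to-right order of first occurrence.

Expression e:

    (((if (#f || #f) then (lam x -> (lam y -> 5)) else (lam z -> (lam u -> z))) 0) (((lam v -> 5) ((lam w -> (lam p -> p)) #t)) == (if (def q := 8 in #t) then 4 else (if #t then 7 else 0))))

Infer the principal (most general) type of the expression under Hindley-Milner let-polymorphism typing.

Answer: Int

Trace:
  unify Bool ~ Bool
  unify Bool ~ Bool
  unify Bool ~ Bool
\y._ : b -> Int
\x._ : a -> b -> Int
z : c
\u._ : d -> c
\z._ : c -> d -> c
  unify a -> b -> Int ~ c -> d -> c
  unify a ~ c
  unify b -> Int ~ d -> c
  unify b ~ d
  unify Int ~ c
  unify Int -> d -> Int ~ Int -> e
  unify Int ~ Int
  unify d -> Int ~ e
_ _ : d -> Int
\v._ : f -> Int
p : h
\p._ : h -> h
\w._ : g -> h -> h
  unify g -> h -> h ~ Bool -> i
  unify g ~ Bool
  unify h -> h ~ i
_ _ : h -> h
  unify f -> Int ~ (h -> h) -> j
  unify f ~ h -> h
  unify Int ~ j
_ _ : Int
  unify Int ~ Int
let q : Int
  unify Bool ~ Bool
  unify Bool ~ Bool
  unify Int ~ Int
  unify Int ~ Int
  unify Int ~ Int
  unify d -> Int ~ Bool -> k
  unify d ~ Bool
  unify Int ~ k
_ _ : Int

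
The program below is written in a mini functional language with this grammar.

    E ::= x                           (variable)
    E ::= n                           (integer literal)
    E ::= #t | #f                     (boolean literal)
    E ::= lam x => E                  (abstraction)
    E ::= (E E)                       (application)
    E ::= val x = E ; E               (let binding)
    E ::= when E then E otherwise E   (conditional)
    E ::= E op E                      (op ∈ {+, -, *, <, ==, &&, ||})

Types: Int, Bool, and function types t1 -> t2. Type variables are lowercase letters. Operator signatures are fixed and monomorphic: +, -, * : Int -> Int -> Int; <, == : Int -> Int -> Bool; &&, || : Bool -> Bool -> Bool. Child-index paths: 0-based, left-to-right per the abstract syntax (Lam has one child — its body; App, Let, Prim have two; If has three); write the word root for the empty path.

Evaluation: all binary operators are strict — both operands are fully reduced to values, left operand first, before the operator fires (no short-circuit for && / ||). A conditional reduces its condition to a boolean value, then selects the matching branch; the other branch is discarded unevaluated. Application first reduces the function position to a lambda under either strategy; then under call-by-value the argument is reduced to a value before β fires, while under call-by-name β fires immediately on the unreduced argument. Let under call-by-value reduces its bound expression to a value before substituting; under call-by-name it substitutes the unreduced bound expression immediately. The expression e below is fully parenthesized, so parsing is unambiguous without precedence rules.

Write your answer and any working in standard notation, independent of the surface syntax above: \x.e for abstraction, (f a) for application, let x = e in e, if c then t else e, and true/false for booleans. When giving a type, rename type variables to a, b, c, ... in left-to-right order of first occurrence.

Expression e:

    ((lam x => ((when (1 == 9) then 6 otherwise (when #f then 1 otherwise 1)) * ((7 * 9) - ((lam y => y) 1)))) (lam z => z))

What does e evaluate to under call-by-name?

Derivation:
step 0: ((\x.((if (1 == 9) then 6 else (if false then 1 else 1)) * ((7 * 9) - ((\y.y) 1)))) (\z.z))
step 1: [beta@root] ((if (1 == 9) then 6 else (if false then 1 else 1)) * ((7 * 9) - ((\y.y) 1)))
step 2: [delta@0.0] ((if false then 6 else (if false then 1 else 1)) * ((7 * 9) - ((\y.y) 1)))
step 3: [if@0] ((if false then 1 else 1) * ((7 * 9) - ((\y.y) 1)))
step 4: [if@0] (1 * ((7 * 9) - ((\y.y) 1)))
step 5: [delta@1.0] (1 * (63 - ((\y.y) 1)))
step 6: [beta@1.1] (1 * (63 - 1))
step 7: [delta@1] (1 * 62)
step 8: [delta@root] 62

Answer: 62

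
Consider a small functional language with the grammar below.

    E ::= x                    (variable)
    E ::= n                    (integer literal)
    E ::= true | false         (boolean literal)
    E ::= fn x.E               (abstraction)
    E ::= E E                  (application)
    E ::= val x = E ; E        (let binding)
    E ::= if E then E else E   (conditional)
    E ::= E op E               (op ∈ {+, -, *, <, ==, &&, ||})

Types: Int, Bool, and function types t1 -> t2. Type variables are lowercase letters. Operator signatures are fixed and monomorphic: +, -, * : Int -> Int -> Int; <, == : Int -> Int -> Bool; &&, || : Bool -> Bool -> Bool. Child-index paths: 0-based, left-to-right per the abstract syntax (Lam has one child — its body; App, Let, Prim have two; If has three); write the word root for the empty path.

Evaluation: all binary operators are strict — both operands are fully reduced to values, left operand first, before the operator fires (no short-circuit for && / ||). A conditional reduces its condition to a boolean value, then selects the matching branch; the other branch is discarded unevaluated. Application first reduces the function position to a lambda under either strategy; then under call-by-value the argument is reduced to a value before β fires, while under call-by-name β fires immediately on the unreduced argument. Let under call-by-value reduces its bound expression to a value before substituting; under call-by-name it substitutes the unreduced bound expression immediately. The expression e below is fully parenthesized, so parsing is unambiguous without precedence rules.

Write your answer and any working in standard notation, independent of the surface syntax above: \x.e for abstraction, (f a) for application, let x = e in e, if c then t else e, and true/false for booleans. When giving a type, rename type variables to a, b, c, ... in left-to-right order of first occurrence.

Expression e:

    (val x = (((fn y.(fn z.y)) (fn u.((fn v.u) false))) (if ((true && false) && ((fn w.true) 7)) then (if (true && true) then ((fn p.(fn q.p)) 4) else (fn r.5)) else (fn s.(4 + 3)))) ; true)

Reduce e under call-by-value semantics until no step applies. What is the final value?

Working:
step 0: (let x = (((\y.(\z.y)) (\u.((\v.u) false))) (if ((true && false) && ((\w.true) 7)) then (if (true && true) then ((\p.(\q.p)) 4) else (\r.5)) else (\s.(4 + 3)))) in true)
step 1: [beta@0.0] (let x = ((\z.(\u.((\v.u) false))) (if ((true && false) && ((\w.true) 7)) then (if (true && true) then ((\p.(\q.p)) 4) else (\r.5)) else (\s.(4 + 3)))) in true)
step 2: [delta@0.1.0.0] (let x = ((\z.(\u.((\v.u) false))) (if (false && ((\w.true) 7)) then (if (true && true) then ((\p.(\q.p)) 4) else (\r.5)) else (\s.(4 + 3)))) in true)
step 3: [beta@0.1.0.1] (let x = ((\z.(\u.((\v.u) false))) (if (false && true) then (if (true && true) then ((\p.(\q.p)) 4) else (\r.5)) else (\s.(4 + 3)))) in true)
step 4: [delta@0.1.0] (let x = ((\z.(\u.((\v.u) false))) (if false then (if (true && true) then ((\p.(\q.p)) 4) else (\r.5)) else (\s.(4 + 3)))) in true)
step 5: [if@0.1] (let x = ((\z.(\u.((\v.u) false))) (\s.(4 + 3))) in true)
step 6: [beta@0] (let x = (\u.((\v.u) false)) in true)
step 7: [let@root] true

Answer: true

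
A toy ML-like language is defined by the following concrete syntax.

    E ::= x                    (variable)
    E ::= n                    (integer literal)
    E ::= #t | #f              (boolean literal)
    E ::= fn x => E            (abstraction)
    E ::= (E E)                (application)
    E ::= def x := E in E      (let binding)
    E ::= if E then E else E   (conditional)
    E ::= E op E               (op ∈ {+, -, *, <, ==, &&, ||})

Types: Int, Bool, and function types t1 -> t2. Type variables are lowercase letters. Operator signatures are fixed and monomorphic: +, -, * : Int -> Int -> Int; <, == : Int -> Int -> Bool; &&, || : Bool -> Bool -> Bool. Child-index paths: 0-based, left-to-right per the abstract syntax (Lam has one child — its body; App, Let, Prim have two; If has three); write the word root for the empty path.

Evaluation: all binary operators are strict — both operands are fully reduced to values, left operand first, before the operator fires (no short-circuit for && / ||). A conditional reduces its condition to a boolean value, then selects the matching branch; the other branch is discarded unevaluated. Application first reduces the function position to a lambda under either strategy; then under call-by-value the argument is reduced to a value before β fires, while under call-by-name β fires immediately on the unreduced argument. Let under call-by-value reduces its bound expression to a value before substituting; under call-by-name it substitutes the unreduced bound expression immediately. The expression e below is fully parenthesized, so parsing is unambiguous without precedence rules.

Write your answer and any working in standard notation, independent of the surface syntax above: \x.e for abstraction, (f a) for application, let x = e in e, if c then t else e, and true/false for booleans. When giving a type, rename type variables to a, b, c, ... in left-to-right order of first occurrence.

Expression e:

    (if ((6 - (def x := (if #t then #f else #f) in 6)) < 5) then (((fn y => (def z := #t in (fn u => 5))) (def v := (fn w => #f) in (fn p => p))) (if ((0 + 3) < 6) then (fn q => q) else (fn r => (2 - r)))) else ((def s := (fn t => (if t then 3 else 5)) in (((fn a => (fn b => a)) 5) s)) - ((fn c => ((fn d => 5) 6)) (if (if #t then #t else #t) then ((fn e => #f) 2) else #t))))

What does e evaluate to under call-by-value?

Trace:
step 0: (if ((6 - (let x = (if true then false else false) in 6)) < 5) then (((\y.(let z = true in (\u.5))) (let v = (\w.false) in (\p.p))) (if ((0 + 3) < 6) then (\q.q) else (\r.(2 - r)))) else ((let s = (\t.(if t then 3 else 5)) in (((\a.(\b.a)) 5) s)) - ((\c.((\d.5) 6)) (if (if true then true else true) then ((\e.false) 2) else true))))
step 1: [if@0.0.1.0] (if ((6 - (let x = false in 6)) < 5) then (((\y.(let z = true in (\u.5))) (let v = (\w.false) in (\p.p))) (if ((0 + 3) < 6) then (\q.q) else (\r.(2 - r)))) else ((let s = (\t.(if t then 3 else 5)) in (((\a.(\b.a)) 5) s)) - ((\c.((\d.5) 6)) (if (if true then true else true) then ((\e.false) 2) else true))))
step 2: [let@0.0.1] (if ((6 - 6) < 5) then (((\y.(let z = true in (\u.5))) (let v = (\w.false) in (\p.p))) (if ((0 + 3) < 6) then (\q.q) else (\r.(2 - r)))) else ((let s = (\t.(if t then 3 else 5)) in (((\a.(\b.a)) 5) s)) - ((\c.((\d.5) 6)) (if (if true then true else true) then ((\e.false) 2) else true))))
step 3: [delta@0.0] (if (0 < 5) then (((\y.(let z = true in (\u.5))) (let v = (\w.false) in (\p.p))) (if ((0 + 3) < 6) then (\q.q) else (\r.(2 - r)))) else ((let s = (\t.(if t then 3 else 5)) in (((\a.(\b.a)) 5) s)) - ((\c.((\d.5) 6)) (if (if true then true else true) then ((\e.false) 2) else true))))
step 4: [delta@0] (if true then (((\y.(let z = true in (\u.5))) (let v = (\w.false) in (\p.p))) (if ((0 + 3) < 6) then (\q.q) else (\r.(2 - r)))) else ((let s = (\t.(if t then 3 else 5)) in (((\a.(\b.a)) 5) s)) - ((\c.((\d.5) 6)) (if (if true then true else true) then ((\e.false) 2) else true))))
step 5: [if@root] (((\y.(let z = true in (\u.5))) (let v = (\w.false) in (\p.p))) (if ((0 + 3) < 6) then (\q.q) else (\r.(2 - r))))
step 6: [let@0.1] (((\y.(let z = true in (\u.5))) (\p.p)) (if ((0 + 3) < 6) then (\q.q) else (\r.(2 - r))))
step 7: [beta@0] ((let z = true in (\u.5)) (if ((0 + 3) < 6) then (\q.q) else (\r.(2 - r))))
step 8: [let@0] ((\u.5) (if ((0 + 3) < 6) then (\q.q) else (\r.(2 - r))))
step 9: [delta@1.0.0] ((\u.5) (if (3 < 6) then (\q.q) else (\r.(2 - r))))
step 10: [delta@1.0] ((\u.5) (if true then (\q.q) else (\r.(2 - r))))
step 11: [if@1] ((\u.5) (\q.q))
step 12: [beta@root] 5

Answer: 5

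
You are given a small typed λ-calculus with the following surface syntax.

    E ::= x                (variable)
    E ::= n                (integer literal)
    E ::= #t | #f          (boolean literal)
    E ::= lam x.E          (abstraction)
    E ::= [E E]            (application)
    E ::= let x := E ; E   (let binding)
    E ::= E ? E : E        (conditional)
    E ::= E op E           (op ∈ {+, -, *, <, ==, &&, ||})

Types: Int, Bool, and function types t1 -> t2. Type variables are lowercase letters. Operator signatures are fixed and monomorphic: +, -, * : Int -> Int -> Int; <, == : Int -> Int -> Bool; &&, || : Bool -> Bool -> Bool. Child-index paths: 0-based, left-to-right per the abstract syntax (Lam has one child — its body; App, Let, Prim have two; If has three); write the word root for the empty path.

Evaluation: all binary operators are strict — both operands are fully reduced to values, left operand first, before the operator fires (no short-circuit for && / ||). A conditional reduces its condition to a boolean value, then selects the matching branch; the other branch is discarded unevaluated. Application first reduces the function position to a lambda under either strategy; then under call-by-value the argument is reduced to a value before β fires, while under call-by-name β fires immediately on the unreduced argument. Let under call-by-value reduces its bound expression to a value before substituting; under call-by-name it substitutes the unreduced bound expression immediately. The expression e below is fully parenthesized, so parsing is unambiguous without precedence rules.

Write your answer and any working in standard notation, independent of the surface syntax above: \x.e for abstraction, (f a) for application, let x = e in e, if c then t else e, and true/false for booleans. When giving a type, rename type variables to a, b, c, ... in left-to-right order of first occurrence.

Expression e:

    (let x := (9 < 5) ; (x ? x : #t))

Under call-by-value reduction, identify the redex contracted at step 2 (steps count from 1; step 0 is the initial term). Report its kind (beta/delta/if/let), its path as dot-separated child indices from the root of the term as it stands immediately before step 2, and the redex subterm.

Answer: let at root : (let x = false in (if x then x else true))

Trace:
step 0: (let x = (9 < 5) in (if x then x else true))
step 1: [delta@0] (let x = false in (if x then x else true))
step 2: [let@root] (if false then false else true)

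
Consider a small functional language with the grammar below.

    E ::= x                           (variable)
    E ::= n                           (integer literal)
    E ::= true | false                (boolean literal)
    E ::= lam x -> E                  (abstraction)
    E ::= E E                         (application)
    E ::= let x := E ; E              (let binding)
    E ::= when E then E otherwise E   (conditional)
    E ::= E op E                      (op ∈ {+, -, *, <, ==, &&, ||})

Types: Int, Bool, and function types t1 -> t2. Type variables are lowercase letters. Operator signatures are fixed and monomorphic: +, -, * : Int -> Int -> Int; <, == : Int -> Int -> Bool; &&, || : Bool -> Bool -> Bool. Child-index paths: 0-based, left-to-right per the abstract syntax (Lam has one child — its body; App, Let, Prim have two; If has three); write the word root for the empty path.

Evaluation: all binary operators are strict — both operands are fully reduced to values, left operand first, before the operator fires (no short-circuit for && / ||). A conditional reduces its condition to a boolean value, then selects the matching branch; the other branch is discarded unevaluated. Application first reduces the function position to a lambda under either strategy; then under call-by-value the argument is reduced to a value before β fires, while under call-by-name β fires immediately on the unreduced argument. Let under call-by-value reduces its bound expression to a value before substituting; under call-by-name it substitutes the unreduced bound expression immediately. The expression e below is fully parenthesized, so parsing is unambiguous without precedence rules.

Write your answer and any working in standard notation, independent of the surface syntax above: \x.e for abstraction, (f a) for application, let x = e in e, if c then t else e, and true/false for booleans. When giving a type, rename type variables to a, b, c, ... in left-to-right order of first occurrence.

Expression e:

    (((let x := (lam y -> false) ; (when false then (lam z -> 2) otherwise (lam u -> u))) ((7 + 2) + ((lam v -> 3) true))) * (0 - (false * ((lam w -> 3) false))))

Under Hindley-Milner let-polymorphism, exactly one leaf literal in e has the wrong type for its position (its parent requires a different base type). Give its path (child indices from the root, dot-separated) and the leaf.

Trace:
\y._ : a -> Bool
let x : forall. a -> Bool
  unify Bool ~ Bool
\z._ : b -> Int
u : c
\u._ : c -> c
  unify b -> Int ~ c -> c
  unify b ~ c
  unify Int ~ c
  unify Int ~ Int
  unify Int ~ Int
  unify Int ~ Int
\v._ : d -> Int
  unify d -> Int ~ Bool -> e
  unify d ~ Bool
  unify Int ~ e
_ _ : Int
  unify Int ~ Int
  unify Int -> Int ~ Int -> f
  unify Int ~ Int
  unify Int ~ f
_ _ : Int
  unify Int ~ Int
  unify Int ~ Int
  unify Bool ~ Int
  FAIL: mismatch Bool ~ Int

Answer: 1.1.0 : false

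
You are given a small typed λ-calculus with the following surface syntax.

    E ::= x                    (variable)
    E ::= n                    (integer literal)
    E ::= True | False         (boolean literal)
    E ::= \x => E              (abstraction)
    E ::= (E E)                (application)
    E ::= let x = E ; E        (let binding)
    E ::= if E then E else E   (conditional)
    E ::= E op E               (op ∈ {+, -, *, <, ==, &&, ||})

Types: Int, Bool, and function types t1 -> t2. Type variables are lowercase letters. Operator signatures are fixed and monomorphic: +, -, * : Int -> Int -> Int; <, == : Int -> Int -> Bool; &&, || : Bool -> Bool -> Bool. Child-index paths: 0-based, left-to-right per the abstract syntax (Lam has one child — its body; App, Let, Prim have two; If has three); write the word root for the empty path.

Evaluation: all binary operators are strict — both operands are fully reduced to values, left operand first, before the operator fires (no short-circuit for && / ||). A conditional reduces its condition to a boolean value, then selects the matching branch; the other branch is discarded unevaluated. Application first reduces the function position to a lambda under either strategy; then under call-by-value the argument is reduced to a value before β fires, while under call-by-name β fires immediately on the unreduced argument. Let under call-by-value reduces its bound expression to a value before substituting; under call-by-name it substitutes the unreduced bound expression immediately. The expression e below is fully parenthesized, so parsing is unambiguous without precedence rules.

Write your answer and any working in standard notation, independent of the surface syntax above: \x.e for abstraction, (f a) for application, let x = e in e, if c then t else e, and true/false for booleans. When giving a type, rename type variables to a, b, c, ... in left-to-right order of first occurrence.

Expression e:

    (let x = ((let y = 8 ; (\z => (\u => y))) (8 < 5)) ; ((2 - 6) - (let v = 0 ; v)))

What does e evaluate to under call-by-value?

Answer: -4

Working:
step 0: (let x = ((let y = 8 in (\z.(\u.y))) (8 < 5)) in ((2 - 6) - (let v = 0 in v)))
step 1: [let@0.0] (let x = ((\z.(\u.8)) (8 < 5)) in ((2 - 6) - (let v = 0 in v)))
step 2: [delta@0.1] (let x = ((\z.(\u.8)) false) in ((2 - 6) - (let v = 0 in v)))
step 3: [beta@0] (let x = (\u.8) in ((2 - 6) - (let v = 0 in v)))
step 4: [let@root] ((2 - 6) - (let v = 0 in v))
step 5: [delta@0] (-4 - (let v = 0 in v))
step 6: [let@1] (-4 - 0)
step 7: [delta@root] -4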